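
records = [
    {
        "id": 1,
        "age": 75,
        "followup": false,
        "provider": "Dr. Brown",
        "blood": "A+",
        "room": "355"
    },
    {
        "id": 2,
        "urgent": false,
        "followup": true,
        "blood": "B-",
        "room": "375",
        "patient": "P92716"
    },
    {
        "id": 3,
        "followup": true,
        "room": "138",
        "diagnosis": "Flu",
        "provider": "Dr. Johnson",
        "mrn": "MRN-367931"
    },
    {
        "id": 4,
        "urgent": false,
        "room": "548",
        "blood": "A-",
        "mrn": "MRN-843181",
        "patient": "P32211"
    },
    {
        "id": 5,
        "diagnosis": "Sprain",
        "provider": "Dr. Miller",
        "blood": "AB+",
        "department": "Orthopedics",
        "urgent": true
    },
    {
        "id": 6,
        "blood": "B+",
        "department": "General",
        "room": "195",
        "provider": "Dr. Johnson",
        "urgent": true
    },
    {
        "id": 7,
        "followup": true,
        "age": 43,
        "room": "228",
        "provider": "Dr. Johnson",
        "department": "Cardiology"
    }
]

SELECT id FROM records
[1, 2, 3, 4, 5, 6, 7]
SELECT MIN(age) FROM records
43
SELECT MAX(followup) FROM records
True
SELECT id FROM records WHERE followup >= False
[1, 2, 3, 7]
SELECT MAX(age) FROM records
75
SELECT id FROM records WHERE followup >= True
[2, 3, 7]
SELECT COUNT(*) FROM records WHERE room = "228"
1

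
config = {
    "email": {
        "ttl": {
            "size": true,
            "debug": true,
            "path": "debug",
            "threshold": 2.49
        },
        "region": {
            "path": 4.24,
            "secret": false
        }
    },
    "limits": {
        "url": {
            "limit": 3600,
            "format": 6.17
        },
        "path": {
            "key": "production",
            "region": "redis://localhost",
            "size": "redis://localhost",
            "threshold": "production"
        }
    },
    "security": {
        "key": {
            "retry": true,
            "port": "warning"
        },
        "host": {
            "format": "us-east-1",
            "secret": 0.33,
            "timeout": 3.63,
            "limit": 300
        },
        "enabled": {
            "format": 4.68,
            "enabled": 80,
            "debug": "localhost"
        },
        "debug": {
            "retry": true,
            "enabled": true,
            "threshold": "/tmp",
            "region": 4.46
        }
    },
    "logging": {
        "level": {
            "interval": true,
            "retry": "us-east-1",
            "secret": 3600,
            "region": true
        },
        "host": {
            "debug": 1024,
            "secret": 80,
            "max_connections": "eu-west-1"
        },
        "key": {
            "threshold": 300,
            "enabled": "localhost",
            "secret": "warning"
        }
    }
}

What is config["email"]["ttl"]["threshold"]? 2.49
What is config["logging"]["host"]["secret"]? 80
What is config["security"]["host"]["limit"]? 300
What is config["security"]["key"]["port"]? "warning"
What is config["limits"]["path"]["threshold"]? "production"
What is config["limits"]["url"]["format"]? 6.17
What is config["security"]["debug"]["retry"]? True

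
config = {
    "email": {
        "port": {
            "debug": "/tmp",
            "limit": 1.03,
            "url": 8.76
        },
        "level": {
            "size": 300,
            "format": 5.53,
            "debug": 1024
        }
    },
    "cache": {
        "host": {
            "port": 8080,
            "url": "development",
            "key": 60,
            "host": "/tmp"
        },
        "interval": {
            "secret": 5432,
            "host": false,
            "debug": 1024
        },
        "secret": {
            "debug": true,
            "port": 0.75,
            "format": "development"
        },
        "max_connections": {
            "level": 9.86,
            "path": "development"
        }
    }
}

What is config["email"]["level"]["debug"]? 1024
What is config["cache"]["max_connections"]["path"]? "development"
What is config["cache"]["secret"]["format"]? "development"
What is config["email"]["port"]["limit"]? 1.03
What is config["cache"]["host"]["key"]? 60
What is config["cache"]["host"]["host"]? "/tmp"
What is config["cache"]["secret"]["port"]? 0.75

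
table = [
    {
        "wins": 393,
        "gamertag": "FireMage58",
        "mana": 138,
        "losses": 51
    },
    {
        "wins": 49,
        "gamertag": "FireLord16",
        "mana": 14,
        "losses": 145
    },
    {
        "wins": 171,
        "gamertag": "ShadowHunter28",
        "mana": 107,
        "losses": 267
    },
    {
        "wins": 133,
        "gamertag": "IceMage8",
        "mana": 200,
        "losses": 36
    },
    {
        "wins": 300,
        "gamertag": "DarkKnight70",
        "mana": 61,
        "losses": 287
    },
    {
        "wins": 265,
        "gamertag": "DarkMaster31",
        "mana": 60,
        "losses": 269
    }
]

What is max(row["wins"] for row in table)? 393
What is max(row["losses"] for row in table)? 287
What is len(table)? 6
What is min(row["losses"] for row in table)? 36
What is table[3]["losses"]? 36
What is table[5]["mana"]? 60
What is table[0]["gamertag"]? "FireMage58"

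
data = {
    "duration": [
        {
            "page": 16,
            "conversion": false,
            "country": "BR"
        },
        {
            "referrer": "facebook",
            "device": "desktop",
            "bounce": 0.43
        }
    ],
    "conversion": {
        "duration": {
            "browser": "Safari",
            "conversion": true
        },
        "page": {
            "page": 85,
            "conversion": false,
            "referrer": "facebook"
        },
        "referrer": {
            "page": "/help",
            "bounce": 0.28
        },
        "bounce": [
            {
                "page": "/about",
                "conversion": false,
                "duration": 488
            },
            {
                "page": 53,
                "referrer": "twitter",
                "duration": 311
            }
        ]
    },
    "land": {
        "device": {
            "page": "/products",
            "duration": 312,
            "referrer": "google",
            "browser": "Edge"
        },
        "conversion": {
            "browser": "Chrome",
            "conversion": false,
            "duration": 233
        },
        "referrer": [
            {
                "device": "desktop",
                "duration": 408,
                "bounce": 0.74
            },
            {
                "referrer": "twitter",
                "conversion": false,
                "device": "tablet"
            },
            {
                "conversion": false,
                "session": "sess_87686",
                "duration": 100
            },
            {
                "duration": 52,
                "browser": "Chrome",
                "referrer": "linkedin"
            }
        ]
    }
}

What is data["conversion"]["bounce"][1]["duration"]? 311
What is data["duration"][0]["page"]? 16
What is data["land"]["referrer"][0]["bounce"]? 0.74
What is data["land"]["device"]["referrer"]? "google"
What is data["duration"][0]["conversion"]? False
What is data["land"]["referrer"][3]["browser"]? "Chrome"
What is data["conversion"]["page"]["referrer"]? "facebook"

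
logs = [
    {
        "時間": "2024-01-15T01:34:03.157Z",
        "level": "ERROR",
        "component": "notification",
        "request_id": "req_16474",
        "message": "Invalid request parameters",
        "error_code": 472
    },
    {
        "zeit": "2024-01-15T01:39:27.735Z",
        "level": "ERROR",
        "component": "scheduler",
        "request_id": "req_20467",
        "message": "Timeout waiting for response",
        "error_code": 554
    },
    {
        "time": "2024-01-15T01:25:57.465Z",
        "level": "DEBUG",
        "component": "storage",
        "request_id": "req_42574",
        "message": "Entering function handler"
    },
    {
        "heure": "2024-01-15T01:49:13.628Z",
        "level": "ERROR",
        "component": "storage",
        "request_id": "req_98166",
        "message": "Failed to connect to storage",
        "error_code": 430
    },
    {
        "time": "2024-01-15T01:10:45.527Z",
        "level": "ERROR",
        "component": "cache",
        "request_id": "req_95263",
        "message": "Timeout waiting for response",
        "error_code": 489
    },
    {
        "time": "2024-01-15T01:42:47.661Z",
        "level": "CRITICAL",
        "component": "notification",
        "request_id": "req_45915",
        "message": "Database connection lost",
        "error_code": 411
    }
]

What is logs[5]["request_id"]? "req_45915"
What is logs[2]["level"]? "DEBUG"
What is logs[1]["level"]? "ERROR"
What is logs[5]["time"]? "2024-01-15T01:42:47.661Z"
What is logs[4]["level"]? "ERROR"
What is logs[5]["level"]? "CRITICAL"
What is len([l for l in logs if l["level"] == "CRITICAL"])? 1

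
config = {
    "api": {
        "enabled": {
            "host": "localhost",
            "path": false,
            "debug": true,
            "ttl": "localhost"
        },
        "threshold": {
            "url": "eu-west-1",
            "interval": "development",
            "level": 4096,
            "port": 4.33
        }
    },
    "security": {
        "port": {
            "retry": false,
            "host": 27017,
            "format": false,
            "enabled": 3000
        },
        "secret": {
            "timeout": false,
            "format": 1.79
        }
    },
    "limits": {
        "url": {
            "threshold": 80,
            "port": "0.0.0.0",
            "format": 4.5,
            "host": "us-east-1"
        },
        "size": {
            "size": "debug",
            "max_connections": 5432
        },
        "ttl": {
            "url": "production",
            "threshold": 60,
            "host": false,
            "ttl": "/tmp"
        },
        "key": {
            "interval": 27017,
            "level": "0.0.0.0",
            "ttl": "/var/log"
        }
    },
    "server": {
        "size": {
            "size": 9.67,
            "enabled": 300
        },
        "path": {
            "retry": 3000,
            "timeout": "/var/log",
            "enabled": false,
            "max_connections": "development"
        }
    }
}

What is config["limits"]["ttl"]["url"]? "production"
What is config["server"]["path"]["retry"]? 3000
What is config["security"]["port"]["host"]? 27017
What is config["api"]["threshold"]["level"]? 4096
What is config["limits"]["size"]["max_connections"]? 5432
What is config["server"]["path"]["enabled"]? False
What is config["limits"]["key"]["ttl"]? "/var/log"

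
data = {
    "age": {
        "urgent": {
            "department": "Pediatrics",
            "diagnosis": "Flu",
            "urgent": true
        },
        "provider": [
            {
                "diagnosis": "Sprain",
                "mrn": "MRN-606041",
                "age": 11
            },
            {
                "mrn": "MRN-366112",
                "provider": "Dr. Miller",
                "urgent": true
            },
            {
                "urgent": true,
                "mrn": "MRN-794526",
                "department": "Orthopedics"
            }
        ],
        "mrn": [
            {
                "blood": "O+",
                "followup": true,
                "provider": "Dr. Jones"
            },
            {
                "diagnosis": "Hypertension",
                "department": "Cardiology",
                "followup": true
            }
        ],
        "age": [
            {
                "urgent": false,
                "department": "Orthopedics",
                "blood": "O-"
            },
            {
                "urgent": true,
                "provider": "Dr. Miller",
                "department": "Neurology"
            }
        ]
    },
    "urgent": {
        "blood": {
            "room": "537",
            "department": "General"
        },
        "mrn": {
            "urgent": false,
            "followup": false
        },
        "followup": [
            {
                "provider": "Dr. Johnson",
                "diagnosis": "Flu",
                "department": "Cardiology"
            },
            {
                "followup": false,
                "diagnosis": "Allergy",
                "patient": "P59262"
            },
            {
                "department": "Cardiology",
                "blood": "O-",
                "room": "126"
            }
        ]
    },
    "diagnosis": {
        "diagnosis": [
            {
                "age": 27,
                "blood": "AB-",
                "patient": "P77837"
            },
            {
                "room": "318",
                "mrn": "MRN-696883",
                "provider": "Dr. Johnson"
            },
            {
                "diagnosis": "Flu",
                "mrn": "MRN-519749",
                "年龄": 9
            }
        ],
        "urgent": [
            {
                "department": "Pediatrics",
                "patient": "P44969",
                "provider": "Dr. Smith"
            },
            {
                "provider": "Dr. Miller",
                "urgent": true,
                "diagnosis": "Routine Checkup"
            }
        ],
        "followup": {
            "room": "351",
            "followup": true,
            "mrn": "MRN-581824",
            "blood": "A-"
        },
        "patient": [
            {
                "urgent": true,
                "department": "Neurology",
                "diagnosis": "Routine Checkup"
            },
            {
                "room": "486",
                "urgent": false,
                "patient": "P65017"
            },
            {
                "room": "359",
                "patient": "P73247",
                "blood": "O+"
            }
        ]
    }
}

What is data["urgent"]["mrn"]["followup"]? False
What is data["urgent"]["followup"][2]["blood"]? "O-"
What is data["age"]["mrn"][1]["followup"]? True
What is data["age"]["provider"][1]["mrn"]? "MRN-366112"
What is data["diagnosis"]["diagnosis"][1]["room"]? "318"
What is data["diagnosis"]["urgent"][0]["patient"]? "P44969"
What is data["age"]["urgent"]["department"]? "Pediatrics"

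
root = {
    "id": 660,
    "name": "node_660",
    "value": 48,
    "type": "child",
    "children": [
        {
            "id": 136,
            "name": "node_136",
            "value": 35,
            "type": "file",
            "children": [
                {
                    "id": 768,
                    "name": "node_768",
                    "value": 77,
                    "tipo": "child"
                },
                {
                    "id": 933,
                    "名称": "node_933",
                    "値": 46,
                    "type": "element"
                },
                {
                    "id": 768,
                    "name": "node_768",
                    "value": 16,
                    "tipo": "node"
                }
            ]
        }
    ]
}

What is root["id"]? 660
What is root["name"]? "node_660"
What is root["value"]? 48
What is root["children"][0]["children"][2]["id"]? 768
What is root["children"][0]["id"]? 136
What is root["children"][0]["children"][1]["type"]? "element"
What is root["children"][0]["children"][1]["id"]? 933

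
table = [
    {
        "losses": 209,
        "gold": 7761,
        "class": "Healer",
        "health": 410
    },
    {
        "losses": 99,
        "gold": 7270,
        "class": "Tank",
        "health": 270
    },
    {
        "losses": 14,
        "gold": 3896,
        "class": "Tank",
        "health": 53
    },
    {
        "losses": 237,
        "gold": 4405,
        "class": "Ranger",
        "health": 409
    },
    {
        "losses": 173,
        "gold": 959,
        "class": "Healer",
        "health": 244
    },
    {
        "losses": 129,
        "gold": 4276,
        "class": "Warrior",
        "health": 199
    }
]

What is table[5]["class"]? "Warrior"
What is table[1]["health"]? 270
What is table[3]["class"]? "Ranger"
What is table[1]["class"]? "Tank"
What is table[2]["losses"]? 14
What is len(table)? 6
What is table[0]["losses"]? 209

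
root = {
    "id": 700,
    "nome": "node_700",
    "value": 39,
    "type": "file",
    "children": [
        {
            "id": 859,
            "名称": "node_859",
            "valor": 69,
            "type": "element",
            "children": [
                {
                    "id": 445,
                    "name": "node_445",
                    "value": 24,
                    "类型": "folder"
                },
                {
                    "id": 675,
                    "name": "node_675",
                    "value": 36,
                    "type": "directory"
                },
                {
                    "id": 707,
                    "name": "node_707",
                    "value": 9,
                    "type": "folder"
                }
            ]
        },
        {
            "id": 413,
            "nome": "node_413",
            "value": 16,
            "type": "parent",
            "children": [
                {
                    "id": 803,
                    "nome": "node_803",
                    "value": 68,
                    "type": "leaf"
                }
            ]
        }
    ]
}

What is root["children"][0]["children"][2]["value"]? 9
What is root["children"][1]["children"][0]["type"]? "leaf"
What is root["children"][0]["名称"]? "node_859"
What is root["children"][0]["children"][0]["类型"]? "folder"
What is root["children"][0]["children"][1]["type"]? "directory"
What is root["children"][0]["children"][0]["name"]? "node_445"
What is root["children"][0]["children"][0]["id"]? 445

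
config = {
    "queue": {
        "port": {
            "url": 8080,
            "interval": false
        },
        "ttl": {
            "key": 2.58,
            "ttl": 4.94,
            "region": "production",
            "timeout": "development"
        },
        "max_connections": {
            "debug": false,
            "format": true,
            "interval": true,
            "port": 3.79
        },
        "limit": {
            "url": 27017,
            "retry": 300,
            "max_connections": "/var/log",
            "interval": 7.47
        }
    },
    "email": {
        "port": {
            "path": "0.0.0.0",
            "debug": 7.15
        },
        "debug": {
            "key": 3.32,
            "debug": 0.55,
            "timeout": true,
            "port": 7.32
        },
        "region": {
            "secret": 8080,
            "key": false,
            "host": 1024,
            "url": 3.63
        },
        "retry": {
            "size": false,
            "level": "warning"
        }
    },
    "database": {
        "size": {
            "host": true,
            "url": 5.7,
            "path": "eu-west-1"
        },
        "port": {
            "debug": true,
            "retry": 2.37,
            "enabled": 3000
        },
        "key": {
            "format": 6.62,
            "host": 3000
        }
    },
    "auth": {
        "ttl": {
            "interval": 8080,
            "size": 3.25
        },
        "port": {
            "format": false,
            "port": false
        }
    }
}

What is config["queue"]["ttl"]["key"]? 2.58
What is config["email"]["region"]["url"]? 3.63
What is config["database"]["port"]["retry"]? 2.37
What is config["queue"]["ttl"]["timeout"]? "development"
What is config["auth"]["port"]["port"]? False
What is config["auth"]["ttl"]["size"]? 3.25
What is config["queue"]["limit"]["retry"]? 300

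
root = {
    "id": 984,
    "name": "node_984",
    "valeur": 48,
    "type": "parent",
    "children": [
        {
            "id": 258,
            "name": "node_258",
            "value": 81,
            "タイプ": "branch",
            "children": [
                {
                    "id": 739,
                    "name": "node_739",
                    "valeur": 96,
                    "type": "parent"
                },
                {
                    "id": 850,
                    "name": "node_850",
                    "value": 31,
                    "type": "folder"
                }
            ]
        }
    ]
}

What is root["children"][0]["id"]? 258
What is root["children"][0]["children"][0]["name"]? "node_739"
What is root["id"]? 984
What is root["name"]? "node_984"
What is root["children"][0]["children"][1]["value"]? 31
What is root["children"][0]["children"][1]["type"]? "folder"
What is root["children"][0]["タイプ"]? "branch"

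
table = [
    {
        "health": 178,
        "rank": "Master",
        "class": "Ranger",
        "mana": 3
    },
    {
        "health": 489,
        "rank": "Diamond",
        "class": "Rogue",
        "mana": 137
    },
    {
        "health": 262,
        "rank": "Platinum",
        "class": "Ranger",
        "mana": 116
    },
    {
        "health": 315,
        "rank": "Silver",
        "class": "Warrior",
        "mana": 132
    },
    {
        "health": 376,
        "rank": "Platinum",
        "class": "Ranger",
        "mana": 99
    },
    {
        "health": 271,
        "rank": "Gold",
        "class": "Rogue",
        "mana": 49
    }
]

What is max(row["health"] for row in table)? 489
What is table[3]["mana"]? 132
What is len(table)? 6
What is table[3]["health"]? 315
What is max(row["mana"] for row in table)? 137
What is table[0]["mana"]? 3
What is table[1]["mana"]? 137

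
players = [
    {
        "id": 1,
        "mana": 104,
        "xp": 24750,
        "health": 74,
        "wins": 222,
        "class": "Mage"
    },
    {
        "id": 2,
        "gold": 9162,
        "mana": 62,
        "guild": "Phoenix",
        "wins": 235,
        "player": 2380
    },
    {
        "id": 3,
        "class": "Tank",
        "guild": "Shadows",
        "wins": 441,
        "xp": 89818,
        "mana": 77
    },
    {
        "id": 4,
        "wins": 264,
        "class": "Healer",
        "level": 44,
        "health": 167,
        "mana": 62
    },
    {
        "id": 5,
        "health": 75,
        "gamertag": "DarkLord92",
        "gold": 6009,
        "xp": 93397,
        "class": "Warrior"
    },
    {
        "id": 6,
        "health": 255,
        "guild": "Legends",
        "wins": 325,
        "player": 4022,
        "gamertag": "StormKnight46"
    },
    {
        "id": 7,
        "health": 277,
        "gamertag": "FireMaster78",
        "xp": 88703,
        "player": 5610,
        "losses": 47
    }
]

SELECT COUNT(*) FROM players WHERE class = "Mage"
1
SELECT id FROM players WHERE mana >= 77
[1, 3]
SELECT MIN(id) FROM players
1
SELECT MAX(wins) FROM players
441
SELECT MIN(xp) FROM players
24750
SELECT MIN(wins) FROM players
222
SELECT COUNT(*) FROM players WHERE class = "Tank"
1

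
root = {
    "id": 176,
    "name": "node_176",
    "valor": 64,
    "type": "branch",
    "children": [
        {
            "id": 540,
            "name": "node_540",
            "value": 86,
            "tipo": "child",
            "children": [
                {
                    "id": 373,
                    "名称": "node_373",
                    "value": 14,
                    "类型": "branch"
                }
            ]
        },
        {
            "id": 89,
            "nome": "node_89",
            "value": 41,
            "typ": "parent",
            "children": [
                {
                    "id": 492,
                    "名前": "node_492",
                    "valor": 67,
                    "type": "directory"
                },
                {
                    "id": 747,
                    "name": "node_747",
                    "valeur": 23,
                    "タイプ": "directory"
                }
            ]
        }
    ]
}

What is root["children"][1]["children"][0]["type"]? "directory"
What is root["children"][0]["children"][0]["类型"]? "branch"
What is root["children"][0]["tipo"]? "child"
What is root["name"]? "node_176"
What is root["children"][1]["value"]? 41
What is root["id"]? 176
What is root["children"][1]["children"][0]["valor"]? 67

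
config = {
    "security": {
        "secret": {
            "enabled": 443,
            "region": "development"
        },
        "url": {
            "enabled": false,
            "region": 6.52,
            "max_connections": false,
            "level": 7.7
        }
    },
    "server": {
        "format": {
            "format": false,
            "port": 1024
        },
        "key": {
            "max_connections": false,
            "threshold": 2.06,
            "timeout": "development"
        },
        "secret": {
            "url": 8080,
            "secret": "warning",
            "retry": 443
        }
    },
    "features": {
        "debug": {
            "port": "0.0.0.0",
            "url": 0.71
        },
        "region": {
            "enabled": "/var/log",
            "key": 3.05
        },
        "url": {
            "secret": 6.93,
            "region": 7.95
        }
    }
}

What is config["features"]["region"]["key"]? 3.05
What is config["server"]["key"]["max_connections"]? False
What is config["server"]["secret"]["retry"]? 443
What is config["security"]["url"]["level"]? 7.7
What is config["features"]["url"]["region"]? 7.95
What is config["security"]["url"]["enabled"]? False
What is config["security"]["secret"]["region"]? "development"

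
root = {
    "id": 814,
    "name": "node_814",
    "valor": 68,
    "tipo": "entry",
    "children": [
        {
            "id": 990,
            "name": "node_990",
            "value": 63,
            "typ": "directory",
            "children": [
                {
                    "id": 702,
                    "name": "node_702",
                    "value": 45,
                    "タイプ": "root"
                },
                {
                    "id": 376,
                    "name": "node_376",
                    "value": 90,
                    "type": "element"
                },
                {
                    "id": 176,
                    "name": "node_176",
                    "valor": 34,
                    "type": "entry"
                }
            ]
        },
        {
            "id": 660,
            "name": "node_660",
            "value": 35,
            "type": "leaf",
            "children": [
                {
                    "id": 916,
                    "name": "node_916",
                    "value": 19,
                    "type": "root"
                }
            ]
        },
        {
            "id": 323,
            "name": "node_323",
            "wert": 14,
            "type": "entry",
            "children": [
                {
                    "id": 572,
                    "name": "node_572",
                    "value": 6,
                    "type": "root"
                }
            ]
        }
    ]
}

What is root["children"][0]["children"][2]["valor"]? 34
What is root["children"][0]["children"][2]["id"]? 176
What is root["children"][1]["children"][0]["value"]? 19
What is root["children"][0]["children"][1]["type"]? "element"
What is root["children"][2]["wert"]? 14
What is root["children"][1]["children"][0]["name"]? "node_916"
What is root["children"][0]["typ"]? "directory"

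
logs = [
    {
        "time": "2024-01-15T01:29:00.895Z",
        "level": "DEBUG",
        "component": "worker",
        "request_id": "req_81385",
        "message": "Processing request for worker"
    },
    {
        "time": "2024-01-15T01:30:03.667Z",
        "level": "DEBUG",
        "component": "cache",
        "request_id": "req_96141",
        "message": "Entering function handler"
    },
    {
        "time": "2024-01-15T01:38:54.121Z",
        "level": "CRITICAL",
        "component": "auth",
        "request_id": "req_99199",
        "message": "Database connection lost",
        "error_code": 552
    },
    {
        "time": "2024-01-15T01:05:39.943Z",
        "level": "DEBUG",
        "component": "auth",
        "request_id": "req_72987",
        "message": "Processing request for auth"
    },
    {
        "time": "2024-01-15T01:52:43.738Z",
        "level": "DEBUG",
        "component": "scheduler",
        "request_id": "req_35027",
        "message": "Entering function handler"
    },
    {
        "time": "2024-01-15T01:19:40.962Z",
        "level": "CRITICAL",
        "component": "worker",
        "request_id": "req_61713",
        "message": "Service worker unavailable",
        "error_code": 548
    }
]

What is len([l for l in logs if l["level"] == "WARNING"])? 0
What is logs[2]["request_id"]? "req_99199"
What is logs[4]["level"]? "DEBUG"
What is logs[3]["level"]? "DEBUG"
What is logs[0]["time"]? "2024-01-15T01:29:00.895Z"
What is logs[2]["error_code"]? 552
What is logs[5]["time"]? "2024-01-15T01:19:40.962Z"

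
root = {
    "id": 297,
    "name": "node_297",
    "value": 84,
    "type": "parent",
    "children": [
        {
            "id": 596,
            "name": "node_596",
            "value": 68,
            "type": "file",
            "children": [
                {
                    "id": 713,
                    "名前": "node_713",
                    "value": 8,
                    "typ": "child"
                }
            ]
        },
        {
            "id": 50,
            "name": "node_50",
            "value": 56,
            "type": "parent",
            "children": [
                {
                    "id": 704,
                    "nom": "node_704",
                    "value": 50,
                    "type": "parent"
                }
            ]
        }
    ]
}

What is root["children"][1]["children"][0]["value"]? 50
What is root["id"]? 297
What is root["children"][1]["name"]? "node_50"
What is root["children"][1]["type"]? "parent"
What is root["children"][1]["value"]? 56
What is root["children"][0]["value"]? 68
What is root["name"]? "node_297"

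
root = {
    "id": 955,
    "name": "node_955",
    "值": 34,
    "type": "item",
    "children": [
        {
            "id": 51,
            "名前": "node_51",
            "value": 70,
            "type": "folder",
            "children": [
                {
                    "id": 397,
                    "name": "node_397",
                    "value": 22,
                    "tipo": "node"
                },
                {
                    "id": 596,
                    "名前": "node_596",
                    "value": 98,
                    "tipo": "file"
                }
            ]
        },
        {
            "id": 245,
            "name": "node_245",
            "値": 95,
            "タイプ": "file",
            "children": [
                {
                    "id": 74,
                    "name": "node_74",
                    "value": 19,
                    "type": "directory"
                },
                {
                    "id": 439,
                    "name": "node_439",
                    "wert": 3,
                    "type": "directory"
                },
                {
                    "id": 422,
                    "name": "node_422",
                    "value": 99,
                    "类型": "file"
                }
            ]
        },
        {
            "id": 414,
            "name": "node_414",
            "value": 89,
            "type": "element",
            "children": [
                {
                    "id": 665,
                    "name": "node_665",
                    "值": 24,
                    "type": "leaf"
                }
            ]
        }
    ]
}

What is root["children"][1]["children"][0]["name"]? "node_74"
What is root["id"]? 955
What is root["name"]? "node_955"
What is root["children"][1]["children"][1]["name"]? "node_439"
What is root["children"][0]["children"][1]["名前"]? "node_596"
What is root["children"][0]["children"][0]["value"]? 22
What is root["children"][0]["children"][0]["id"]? 397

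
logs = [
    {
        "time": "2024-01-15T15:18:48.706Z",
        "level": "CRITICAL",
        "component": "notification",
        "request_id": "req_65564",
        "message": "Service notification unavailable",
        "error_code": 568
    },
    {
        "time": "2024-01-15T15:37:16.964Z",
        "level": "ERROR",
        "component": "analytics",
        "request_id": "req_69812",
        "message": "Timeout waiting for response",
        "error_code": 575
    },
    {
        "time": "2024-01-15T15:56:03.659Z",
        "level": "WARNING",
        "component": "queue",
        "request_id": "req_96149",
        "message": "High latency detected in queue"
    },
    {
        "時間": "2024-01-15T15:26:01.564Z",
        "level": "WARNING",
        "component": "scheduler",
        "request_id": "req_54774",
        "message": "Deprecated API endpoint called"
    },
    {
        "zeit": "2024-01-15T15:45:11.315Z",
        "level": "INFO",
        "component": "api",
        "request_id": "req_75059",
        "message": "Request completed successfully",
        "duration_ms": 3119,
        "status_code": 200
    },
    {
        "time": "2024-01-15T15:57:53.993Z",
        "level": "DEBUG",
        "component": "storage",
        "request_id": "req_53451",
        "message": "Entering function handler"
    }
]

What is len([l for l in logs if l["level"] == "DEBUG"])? 1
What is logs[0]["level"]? "CRITICAL"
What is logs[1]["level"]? "ERROR"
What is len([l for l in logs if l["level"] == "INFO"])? 1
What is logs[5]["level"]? "DEBUG"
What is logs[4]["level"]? "INFO"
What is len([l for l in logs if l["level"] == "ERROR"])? 1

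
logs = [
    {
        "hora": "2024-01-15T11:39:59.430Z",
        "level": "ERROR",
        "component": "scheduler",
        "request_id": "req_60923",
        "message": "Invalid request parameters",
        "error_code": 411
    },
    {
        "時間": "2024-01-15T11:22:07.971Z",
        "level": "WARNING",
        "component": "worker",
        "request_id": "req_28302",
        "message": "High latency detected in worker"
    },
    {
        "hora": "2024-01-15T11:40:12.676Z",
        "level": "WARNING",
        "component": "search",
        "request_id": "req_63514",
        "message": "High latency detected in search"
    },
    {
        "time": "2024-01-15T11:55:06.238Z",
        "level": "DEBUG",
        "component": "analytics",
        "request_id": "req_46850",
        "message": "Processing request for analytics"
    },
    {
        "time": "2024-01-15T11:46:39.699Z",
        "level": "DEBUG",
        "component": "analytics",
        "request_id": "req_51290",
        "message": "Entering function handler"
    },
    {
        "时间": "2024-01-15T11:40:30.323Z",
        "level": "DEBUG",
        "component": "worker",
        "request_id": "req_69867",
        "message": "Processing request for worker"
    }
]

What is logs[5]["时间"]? "2024-01-15T11:40:30.323Z"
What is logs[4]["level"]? "DEBUG"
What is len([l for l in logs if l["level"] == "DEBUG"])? 3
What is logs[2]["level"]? "WARNING"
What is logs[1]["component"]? "worker"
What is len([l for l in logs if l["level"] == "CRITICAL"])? 0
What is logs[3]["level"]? "DEBUG"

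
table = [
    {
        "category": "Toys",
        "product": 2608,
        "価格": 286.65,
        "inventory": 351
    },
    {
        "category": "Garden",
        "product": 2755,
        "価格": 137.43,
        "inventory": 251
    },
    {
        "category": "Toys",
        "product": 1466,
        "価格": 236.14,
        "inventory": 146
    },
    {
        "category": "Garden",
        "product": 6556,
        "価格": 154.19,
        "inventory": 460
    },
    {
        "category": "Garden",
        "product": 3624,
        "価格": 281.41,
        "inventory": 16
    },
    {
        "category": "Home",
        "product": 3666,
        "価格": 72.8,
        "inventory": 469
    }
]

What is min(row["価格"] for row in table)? 72.8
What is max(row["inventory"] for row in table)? 469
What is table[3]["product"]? 6556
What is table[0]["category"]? "Toys"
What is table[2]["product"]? 1466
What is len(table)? 6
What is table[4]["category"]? "Garden"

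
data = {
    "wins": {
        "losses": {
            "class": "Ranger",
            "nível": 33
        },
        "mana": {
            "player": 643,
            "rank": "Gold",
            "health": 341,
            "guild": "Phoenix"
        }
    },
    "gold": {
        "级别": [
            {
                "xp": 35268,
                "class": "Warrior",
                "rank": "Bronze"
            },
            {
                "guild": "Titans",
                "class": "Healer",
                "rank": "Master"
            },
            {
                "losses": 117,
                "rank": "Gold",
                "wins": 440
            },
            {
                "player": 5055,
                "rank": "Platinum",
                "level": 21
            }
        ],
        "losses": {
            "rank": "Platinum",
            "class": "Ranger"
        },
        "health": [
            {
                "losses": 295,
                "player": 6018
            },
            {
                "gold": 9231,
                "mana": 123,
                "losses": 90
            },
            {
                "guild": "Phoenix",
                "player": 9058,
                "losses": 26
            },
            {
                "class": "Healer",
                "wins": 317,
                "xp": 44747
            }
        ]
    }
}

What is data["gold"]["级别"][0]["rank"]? "Bronze"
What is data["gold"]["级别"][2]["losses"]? 117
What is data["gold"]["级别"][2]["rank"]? "Gold"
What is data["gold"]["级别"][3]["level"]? 21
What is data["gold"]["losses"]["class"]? "Ranger"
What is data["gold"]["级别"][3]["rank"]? "Platinum"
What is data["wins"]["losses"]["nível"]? 33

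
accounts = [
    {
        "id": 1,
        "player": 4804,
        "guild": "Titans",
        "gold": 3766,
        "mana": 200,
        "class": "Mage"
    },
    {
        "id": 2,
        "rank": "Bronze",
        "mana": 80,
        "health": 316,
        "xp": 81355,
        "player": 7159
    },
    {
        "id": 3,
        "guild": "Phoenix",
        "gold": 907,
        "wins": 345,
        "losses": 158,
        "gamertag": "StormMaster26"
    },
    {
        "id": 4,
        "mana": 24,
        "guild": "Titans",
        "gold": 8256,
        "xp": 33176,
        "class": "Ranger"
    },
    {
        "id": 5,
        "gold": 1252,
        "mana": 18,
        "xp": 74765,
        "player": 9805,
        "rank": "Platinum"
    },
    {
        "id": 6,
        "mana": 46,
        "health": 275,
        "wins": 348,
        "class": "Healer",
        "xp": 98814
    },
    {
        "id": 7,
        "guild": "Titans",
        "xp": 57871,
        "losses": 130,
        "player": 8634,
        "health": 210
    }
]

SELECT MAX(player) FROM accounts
9805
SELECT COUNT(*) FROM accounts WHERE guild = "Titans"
3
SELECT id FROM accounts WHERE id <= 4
[1, 2, 3, 4]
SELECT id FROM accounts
[1, 2, 3, 4, 5, 6, 7]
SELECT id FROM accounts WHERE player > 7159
[5, 7]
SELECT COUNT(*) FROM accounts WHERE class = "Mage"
1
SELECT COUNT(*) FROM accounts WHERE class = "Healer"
1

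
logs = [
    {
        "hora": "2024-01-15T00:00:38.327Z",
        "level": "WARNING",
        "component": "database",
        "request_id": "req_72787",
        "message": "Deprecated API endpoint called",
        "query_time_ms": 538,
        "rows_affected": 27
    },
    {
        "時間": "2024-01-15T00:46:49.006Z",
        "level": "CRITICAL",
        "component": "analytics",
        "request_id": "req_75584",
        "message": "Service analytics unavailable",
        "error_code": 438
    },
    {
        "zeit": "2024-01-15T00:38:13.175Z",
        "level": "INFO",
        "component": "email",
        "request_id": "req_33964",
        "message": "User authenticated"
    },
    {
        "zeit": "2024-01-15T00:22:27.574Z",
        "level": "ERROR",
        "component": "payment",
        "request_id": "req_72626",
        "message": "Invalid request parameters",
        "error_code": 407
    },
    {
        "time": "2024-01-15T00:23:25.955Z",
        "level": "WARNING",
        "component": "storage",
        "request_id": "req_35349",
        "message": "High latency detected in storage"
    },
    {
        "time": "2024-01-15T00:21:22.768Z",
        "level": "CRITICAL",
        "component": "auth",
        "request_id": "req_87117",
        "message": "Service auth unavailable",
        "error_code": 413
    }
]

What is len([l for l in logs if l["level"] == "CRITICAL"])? 2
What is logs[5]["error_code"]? 413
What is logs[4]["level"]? "WARNING"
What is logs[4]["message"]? "High latency detected in storage"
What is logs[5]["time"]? "2024-01-15T00:21:22.768Z"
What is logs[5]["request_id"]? "req_87117"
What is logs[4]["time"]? "2024-01-15T00:23:25.955Z"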